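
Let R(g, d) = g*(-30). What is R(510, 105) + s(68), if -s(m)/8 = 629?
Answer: -20332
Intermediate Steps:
R(g, d) = -30*g
s(m) = -5032 (s(m) = -8*629 = -5032)
R(510, 105) + s(68) = -30*510 - 5032 = -15300 - 5032 = -20332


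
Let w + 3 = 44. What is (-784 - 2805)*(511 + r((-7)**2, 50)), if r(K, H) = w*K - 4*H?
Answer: -8326480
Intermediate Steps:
w = 41 (w = -3 + 44 = 41)
r(K, H) = -4*H + 41*K (r(K, H) = 41*K - 4*H = -4*H + 41*K)
(-784 - 2805)*(511 + r((-7)**2, 50)) = (-784 - 2805)*(511 + (-4*50 + 41*(-7)**2)) = -3589*(511 + (-200 + 41*49)) = -3589*(511 + (-200 + 2009)) = -3589*(511 + 1809) = -3589*2320 = -8326480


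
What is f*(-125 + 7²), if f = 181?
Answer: -13756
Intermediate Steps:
f*(-125 + 7²) = 181*(-125 + 7²) = 181*(-125 + 49) = 181*(-76) = -13756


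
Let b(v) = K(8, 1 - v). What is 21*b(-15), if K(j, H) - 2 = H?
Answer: 378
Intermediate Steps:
K(j, H) = 2 + H
b(v) = 3 - v (b(v) = 2 + (1 - v) = 3 - v)
21*b(-15) = 21*(3 - 1*(-15)) = 21*(3 + 15) = 21*18 = 378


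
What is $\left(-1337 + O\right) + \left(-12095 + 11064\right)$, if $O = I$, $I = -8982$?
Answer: $-11350$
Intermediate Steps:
$O = -8982$
$\left(-1337 + O\right) + \left(-12095 + 11064\right) = \left(-1337 - 8982\right) + \left(-12095 + 11064\right) = -10319 - 1031 = -11350$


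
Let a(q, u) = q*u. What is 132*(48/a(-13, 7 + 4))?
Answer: -576/13 ≈ -44.308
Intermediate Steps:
132*(48/a(-13, 7 + 4)) = 132*(48/((-13*(7 + 4)))) = 132*(48/((-13*11))) = 132*(48/(-143)) = 132*(48*(-1/143)) = 132*(-48/143) = -576/13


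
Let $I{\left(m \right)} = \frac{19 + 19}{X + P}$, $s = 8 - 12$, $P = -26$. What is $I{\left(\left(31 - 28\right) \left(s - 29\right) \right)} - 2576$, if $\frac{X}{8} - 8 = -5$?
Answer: $-2595$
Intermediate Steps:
$X = 24$ ($X = 64 + 8 \left(-5\right) = 64 - 40 = 24$)
$s = -4$
$I{\left(m \right)} = -19$ ($I{\left(m \right)} = \frac{19 + 19}{24 - 26} = \frac{38}{-2} = 38 \left(- \frac{1}{2}\right) = -19$)
$I{\left(\left(31 - 28\right) \left(s - 29\right) \right)} - 2576 = -19 - 2576 = -2595$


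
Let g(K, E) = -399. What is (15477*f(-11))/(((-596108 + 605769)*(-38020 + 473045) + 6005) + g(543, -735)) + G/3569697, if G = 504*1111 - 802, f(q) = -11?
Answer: 783114758695481/5000886254894769 ≈ 0.15660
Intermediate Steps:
G = 559142 (G = 559944 - 802 = 559142)
(15477*f(-11))/(((-596108 + 605769)*(-38020 + 473045) + 6005) + g(543, -735)) + G/3569697 = (15477*(-11))/(((-596108 + 605769)*(-38020 + 473045) + 6005) - 399) + 559142/3569697 = -170247/((9661*435025 + 6005) - 399) + 559142*(1/3569697) = -170247/((4202776525 + 6005) - 399) + 559142/3569697 = -170247/(4202782530 - 399) + 559142/3569697 = -170247/4202782131 + 559142/3569697 = -170247*1/4202782131 + 559142/3569697 = -56749/1400927377 + 559142/3569697 = 783114758695481/5000886254894769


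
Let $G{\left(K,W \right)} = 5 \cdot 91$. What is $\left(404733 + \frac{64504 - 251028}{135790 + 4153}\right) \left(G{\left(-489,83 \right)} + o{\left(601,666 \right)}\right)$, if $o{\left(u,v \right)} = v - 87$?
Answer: $\frac{58565102060630}{139943} \approx 4.1849 \cdot 10^{8}$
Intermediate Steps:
$o{\left(u,v \right)} = -87 + v$
$G{\left(K,W \right)} = 455$
$\left(404733 + \frac{64504 - 251028}{135790 + 4153}\right) \left(G{\left(-489,83 \right)} + o{\left(601,666 \right)}\right) = \left(404733 + \frac{64504 - 251028}{135790 + 4153}\right) \left(455 + \left(-87 + 666\right)\right) = \left(404733 - \frac{186524}{139943}\right) \left(455 + 579\right) = \left(404733 - \frac{186524}{139943}\right) 1034 = \frac{56639363695}{139943} \cdot 1034 = \frac{58565102060630}{139943}$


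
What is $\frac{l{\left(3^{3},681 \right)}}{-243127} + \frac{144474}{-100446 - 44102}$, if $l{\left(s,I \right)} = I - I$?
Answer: $- \frac{72237}{72274} \approx -0.99949$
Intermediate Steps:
$l{\left(s,I \right)} = 0$
$\frac{l{\left(3^{3},681 \right)}}{-243127} + \frac{144474}{-100446 - 44102} = \frac{0}{-243127} + \frac{144474}{-100446 - 44102} = 0 \left(- \frac{1}{243127}\right) + \frac{144474}{-100446 - 44102} = 0 + \frac{144474}{-144548} = 0 + 144474 \left(- \frac{1}{144548}\right) = 0 - \frac{72237}{72274} = - \frac{72237}{72274}$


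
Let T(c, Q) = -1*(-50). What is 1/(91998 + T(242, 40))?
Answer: 1/92048 ≈ 1.0864e-5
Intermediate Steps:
T(c, Q) = 50
1/(91998 + T(242, 40)) = 1/(91998 + 50) = 1/92048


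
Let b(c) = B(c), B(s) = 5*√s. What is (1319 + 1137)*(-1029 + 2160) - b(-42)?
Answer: 2777736 - 5*I*√42 ≈ 2.7777e+6 - 32.404*I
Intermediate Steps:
b(c) = 5*√c
(1319 + 1137)*(-1029 + 2160) - b(-42) = (1319 + 1137)*(-1029 + 2160) - 5*√(-42) = 2456*1131 - 5*I*√42 = 2777736 - 5*I*√42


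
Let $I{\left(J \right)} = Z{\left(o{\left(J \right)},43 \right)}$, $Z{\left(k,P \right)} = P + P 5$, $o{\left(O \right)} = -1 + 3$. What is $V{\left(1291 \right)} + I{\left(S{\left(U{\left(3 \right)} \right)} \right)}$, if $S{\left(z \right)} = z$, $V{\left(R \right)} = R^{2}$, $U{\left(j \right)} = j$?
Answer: $1666939$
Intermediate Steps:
$o{\left(O \right)} = 2$
$Z{\left(k,P \right)} = 6 P$ ($Z{\left(k,P \right)} = P + 5 P = 6 P$)
$I{\left(J \right)} = 258$ ($I{\left(J \right)} = 6 \cdot 43 = 258$)
$V{\left(1291 \right)} + I{\left(S{\left(U{\left(3 \right)} \right)} \right)} = 1291^{2} + 258 = 1666681 + 258 = 1666939$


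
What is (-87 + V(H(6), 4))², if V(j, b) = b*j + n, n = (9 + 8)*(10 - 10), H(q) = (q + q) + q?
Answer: 225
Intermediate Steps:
H(q) = 3*q (H(q) = 2*q + q = 3*q)
n = 0 (n = 17*0 = 0)
V(j, b) = b*j (V(j, b) = b*j + 0 = b*j)
(-87 + V(H(6), 4))² = (-87 + 4*(3*6))² = (-87 + 4*18)² = (-87 + 72)² = (-15)² = 225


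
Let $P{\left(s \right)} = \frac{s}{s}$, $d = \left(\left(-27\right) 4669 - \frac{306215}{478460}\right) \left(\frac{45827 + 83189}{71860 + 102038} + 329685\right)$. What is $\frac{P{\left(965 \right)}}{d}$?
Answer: $- \frac{8320323708}{345804174300349448747} \approx -2.4061 \cdot 10^{-11}$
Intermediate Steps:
$d = - \frac{345804174300349448747}{8320323708}$ ($d = \left(-126063 - \frac{61243}{95692}\right) \left(\frac{129016}{173898} + 329685\right) = \left(-126063 - \frac{61243}{95692}\right) \left(129016 \cdot \frac{1}{173898} + 329685\right) = - \frac{12063281839 \left(\frac{64508}{86949} + 329685\right)}{95692} = \left(- \frac{12063281839}{95692}\right) \frac{28665845573}{86949} = - \frac{345804174300349448747}{8320323708} \approx -4.1561 \cdot 10^{10}$)
$P{\left(s \right)} = 1$
$\frac{P{\left(965 \right)}}{d} = 1 \frac{1}{- \frac{345804174300349448747}{8320323708}} = 1 \left(- \frac{8320323708}{345804174300349448747}\right) = - \frac{8320323708}{345804174300349448747}$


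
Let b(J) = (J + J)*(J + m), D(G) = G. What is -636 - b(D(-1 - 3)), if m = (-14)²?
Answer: 900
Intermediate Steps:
m = 196
b(J) = 2*J*(196 + J) (b(J) = (J + J)*(J + 196) = (2*J)*(196 + J) = 2*J*(196 + J))
-636 - b(D(-1 - 3)) = -636 - 2*(-1 - 3)*(196 + (-1 - 3)) = -636 - 2*(-4)*(196 - 4) = -636 - 2*(-4)*192 = -636 - 1*(-1536) = -636 + 1536 = 900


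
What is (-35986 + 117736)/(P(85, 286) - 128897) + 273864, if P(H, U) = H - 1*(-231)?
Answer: 35213625234/128581 ≈ 2.7386e+5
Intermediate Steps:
P(H, U) = 231 + H (P(H, U) = H + 231 = 231 + H)
(-35986 + 117736)/(P(85, 286) - 128897) + 273864 = (-35986 + 117736)/((231 + 85) - 128897) + 273864 = 81750/(316 - 128897) + 273864 = 81750/(-128581) + 273864 = 81750*(-1/128581) + 273864 = -81750/128581 + 273864 = 35213625234/128581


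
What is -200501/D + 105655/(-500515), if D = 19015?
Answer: -20472557568/1903458545 ≈ -10.755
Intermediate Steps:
-200501/D + 105655/(-500515) = -200501/19015 + 105655/(-500515) = -200501*1/19015 + 105655*(-1/500515) = -200501/19015 - 21131/100103 = -20472557568/1903458545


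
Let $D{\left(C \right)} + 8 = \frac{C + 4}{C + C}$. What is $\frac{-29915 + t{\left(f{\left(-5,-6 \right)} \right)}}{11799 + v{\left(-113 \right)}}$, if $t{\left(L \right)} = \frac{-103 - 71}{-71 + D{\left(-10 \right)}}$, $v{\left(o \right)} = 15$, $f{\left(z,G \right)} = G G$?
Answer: $- \frac{23541365}{9297618} \approx -2.532$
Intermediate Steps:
$f{\left(z,G \right)} = G^{2}$
$D{\left(C \right)} = -8 + \frac{4 + C}{2 C}$ ($D{\left(C \right)} = -8 + \frac{C + 4}{C + C} = -8 + \frac{4 + C}{2 C}$)
$t{\left(L \right)} = \frac{1740}{787}$ ($t{\left(L \right)} = \frac{-103 - 71}{-71 - \left(\frac{15}{2} - \frac{2}{-10}\right)} = - \frac{174}{-71 + \left(- \frac{15}{2} + 2 \left(- \frac{1}{10}\right)\right)} = - \frac{174}{-71 - \frac{77}{10}} = - \frac{174}{- \frac{787}{10}} = \left(-174\right) \left(- \frac{10}{787}\right) = \frac{1740}{787}$)
$\frac{-29915 + t{\left(f{\left(-5,-6 \right)} \right)}}{11799 + v{\left(-113 \right)}} = \frac{-29915 + \frac{1740}{787}}{11799 + 15} = - \frac{23541365}{787 \cdot 11814} = \left(- \frac{23541365}{787}\right) \frac{1}{11814} = - \frac{23541365}{9297618}$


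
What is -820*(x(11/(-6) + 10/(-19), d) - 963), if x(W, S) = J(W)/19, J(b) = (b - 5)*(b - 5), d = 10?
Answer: 48602197655/61731 ≈ 7.8732e+5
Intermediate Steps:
J(b) = (-5 + b)² (J(b) = (-5 + b)*(-5 + b) = (-5 + b)²)
x(W, S) = (-5 + W)²/19
-820*(x(11/(-6) + 10/(-19), d) - 963) = -820*((-5 + (11/(-6) + 10/(-19)))²/19 - 963) = -820*((-5 + (11*(-⅙) + 10*(-1/19)))²/19 - 963) = -820*((-5 + (-11/6 - 10/19))²/19 - 963) = -820*((-5 - 269/114)²/19 - 963) = -820*((-839/114)²/19 - 963) = -820*((1/19)*(703921/12996) - 963) = -820*(703921/246924 - 963) = -820*(-237083891/246924) = 48602197655/61731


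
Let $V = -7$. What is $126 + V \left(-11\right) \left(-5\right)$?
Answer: $-259$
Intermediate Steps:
$126 + V \left(-11\right) \left(-5\right) = 126 + \left(-7\right) \left(-11\right) \left(-5\right) = 126 + 77 \left(-5\right) = 126 - 385 = -259$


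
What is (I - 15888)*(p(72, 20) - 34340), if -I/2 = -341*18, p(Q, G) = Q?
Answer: 123776016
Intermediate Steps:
I = 12276 (I = -(-682)*18 = -2*(-6138) = 12276)
(I - 15888)*(p(72, 20) - 34340) = (12276 - 15888)*(72 - 34340) = -3612*(-34268) = 123776016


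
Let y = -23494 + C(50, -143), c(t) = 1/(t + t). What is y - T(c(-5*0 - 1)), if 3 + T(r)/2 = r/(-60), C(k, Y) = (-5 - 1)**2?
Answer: -1407121/60 ≈ -23452.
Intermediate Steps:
c(t) = 1/(2*t)
C(k, Y) = 36 (C(k, Y) = (-6)**2 = 36)
T(r) = -6 - r/30 (T(r) = -6 + 2*(r/(-60)) = -6 + 2*(r*(-1/60)) = -6 + 2*(-r/60) = -6 - r/30)
y = -23458 (y = -23494 + 36 = -23458)
y - T(c(-5*0 - 1)) = -23458 - (-6 - 1/(60*(-5*0 - 1))) = -23458 - (-6 - 1/(60*(0 - 1))) = -23458 - (-6 - 1/(60*(-1))) = -23458 - (-6 - (-1)/60) = -23458 - (-6 - 1/30*(-1/2)) = -23458 - (-6 + 1/60) = -23458 - 1*(-359/60) = -23458 + 359/60 = -1407121/60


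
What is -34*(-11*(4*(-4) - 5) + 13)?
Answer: -8296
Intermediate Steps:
-34*(-11*(4*(-4) - 5) + 13) = -34*(-11*(-16 - 5) + 13) = -34*(-11*(-21) + 13) = -34*(231 + 13) = -34*244 = -8296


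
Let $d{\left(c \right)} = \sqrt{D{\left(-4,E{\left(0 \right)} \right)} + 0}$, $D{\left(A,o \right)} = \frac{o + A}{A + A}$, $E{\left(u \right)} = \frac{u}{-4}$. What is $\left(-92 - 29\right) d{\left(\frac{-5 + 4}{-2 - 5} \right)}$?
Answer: $- \frac{121 \sqrt{2}}{2} \approx -85.56$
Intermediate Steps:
$E{\left(u \right)} = - \frac{u}{4}$ ($E{\left(u \right)} = u \left(- \frac{1}{4}\right) = - \frac{u}{4}$)
$D{\left(A,o \right)} = \frac{A + o}{2 A}$
$d{\left(c \right)} = \frac{\sqrt{2}}{2}$ ($d{\left(c \right)} = \sqrt{\frac{-4 - 0}{2 \left(-4\right)} + 0} = \sqrt{\frac{1}{2} \left(- \frac{1}{4}\right) \left(-4 + 0\right) + 0} = \sqrt{\frac{1}{2} \left(- \frac{1}{4}\right) \left(-4\right) + 0} = \sqrt{\frac{1}{2} + 0} = \sqrt{\frac{1}{2}} = \frac{\sqrt{2}}{2}$)
$\left(-92 - 29\right) d{\left(\frac{-5 + 4}{-2 - 5} \right)} = \left(-92 - 29\right) \frac{\sqrt{2}}{2} = - 121 \frac{\sqrt{2}}{2} = - \frac{121 \sqrt{2}}{2}$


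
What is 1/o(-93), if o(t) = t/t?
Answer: 1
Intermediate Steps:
o(t) = 1
1/o(-93) = 1/1 = 1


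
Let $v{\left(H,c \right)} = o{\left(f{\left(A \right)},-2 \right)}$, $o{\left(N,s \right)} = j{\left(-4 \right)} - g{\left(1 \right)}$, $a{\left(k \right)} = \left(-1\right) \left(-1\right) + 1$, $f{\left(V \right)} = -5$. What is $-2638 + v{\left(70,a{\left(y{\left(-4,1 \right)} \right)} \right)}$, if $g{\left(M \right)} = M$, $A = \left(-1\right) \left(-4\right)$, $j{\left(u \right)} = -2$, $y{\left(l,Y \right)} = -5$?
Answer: $-2641$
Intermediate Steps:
$A = 4$
$a{\left(k \right)} = 2$ ($a{\left(k \right)} = 1 + 1 = 2$)
$o{\left(N,s \right)} = -3$ ($o{\left(N,s \right)} = -2 - 1 = -3$)
$v{\left(H,c \right)} = -3$
$-2638 + v{\left(70,a{\left(y{\left(-4,1 \right)} \right)} \right)} = -2638 - 3 = -2641$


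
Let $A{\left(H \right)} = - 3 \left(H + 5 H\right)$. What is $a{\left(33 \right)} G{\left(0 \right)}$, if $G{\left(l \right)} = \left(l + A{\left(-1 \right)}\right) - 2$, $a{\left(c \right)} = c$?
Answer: $528$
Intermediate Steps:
$A{\left(H \right)} = - 18 H$ ($A{\left(H \right)} = - 3 \cdot 6 H = - 18 H$)
$G{\left(l \right)} = 16 + l$ ($G{\left(l \right)} = \left(l - -18\right) - 2 = \left(l + 18\right) - 2 = \left(18 + l\right) - 2 = 16 + l$)
$a{\left(33 \right)} G{\left(0 \right)} = 33 \left(16 + 0\right) = 33 \cdot 16 = 528$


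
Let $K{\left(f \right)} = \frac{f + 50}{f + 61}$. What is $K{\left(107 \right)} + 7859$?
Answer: $\frac{1320469}{168} \approx 7859.9$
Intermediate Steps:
$K{\left(f \right)} = \frac{50 + f}{61 + f}$
$K{\left(107 \right)} + 7859 = \frac{50 + 107}{61 + 107} + 7859 = \frac{1}{168} \cdot 157 + 7859 = \frac{157}{168} + 7859 = \frac{1320469}{168}$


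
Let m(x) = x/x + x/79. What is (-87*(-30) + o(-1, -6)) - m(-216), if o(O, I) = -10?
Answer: 205537/79 ≈ 2601.7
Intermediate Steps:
m(x) = 1 + x/79 (m(x) = 1 + x*(1/79) = 1 + x/79)
(-87*(-30) + o(-1, -6)) - m(-216) = (-87*(-30) - 10) - (1 + (1/79)*(-216)) = (2610 - 10) - (1 - 216/79) = 2600 - 1*(-137/79) = 2600 + 137/79 = 205537/79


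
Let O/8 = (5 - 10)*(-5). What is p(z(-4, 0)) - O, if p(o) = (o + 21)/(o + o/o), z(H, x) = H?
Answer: -617/3 ≈ -205.67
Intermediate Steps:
p(o) = (21 + o)/(1 + o) (p(o) = (21 + o)/(o + 1) = (21 + o)/(1 + o))
O = 200 (O = 8*((5 - 10)*(-5)) = 8*(-5*(-5)) = 8*25 = 200)
p(z(-4, 0)) - O = (21 - 4)/(1 - 4) - 1*200 = 17/(-3) - 200 = -⅓*17 - 200 = -17/3 - 200 = -617/3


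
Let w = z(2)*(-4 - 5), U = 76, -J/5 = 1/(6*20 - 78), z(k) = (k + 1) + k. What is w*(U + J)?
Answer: -47805/14 ≈ -3414.6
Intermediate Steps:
z(k) = 1 + 2*k (z(k) = (1 + k) + k = 1 + 2*k)
J = -5/42 (J = -5/(6*20 - 78) = -5/(120 - 78) = -5/42 ≈ -0.11905)
w = -45 (w = (1 + 2*2)*(-4 - 5) = (1 + 4)*(-9) = 5*(-9) = -45)
w*(U + J) = -45*(76 - 5/42) = -45*3187/42 = -47805/14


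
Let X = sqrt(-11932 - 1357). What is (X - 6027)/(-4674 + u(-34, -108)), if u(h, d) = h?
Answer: 6027/4708 - I*sqrt(13289)/4708 ≈ 1.2802 - 0.024486*I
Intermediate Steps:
X = I*sqrt(13289) (X = sqrt(-13289) = I*sqrt(13289) ≈ 115.28*I)
(X - 6027)/(-4674 + u(-34, -108)) = (I*sqrt(13289) - 6027)/(-4674 - 34) = (-6027 + I*sqrt(13289))/(-4708) = (-6027 + I*sqrt(13289))*(-1/4708) = 6027/4708 - I*sqrt(13289)/4708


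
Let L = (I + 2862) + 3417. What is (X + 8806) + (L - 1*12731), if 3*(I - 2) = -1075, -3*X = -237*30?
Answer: 13103/3 ≈ 4367.7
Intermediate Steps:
X = 2370 (X = -(-79)*30 = -1/3*(-7110) = 2370)
I = -1069/3 (I = 2 + (1/3)*(-1075) = 2 - 1075/3 = -1069/3 ≈ -356.33)
L = 17768/3 (L = (-1069/3 + 2862) + 3417 = 7517/3 + 3417 = 17768/3 ≈ 5922.7)
(X + 8806) + (L - 1*12731) = (2370 + 8806) + (17768/3 - 1*12731) = 11176 + (17768/3 - 12731) = 11176 - 20425/3 = 13103/3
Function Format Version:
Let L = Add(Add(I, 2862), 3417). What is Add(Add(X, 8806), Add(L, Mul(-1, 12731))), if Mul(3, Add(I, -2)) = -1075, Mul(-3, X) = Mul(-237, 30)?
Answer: Rational(13103, 3) ≈ 4367.7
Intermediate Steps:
X = 2370 (X = Mul(Rational(-1, 3), Mul(-237, 30)) = Mul(Rational(-1, 3), -7110) = 2370)
I = Rational(-1069, 3) (I = Add(2, Mul(Rational(1, 3), -1075)) = Add(2, Rational(-1075, 3)) = Rational(-1069, 3) ≈ -356.33)
L = Rational(17768, 3) (L = Add(Add(Rational(-1069, 3), 2862), 3417) = Add(Rational(7517, 3), 3417) = Rational(17768, 3) ≈ 5922.7)
Add(Add(X, 8806), Add(L, Mul(-1, 12731))) = Add(Add(2370, 8806), Add(Rational(17768, 3), Mul(-1, 12731))) = Add(11176, Add(Rational(17768, 3), -12731)) = Add(11176, Rational(-20425, 3)) = Rational(13103, 3)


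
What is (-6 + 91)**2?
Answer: 7225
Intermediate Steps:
(-6 + 91)**2 = 85**2 = 7225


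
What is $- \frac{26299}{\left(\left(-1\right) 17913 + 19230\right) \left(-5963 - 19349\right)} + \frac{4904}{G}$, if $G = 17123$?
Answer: $\frac{23418512999}{81544383456} \approx 0.28719$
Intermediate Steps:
$- \frac{26299}{\left(\left(-1\right) 17913 + 19230\right) \left(-5963 - 19349\right)} + \frac{4904}{G} = - \frac{26299}{\left(\left(-1\right) 17913 + 19230\right) \left(-5963 - 19349\right)} + \frac{4904}{17123} = - \frac{26299}{\left(-17913 + 19230\right) \left(-25312\right)} + 4904 \cdot \frac{1}{17123} = - \frac{26299}{1317 \left(-25312\right)} + \frac{4904}{17123} = - \frac{26299}{-33335904} + \frac{4904}{17123} = \left(-26299\right) \left(- \frac{1}{33335904}\right) + \frac{4904}{17123} = \frac{3757}{4762272} + \frac{4904}{17123} = \frac{23418512999}{81544383456}$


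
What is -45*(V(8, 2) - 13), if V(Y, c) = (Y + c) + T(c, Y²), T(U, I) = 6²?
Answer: -1485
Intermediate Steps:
T(U, I) = 36
V(Y, c) = 36 + Y + c (V(Y, c) = (Y + c) + 36 = 36 + Y + c)
-45*(V(8, 2) - 13) = -45*((36 + 8 + 2) - 13) = -45*(46 - 13) = -45*33 = -1485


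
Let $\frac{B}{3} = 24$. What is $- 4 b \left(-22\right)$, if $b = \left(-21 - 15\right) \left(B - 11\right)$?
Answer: $-193248$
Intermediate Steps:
$B = 72$ ($B = 3 \cdot 24 = 72$)
$b = -2196$ ($b = \left(-21 - 15\right) \left(72 - 11\right) = \left(-36\right) 61 = -2196$)
$- 4 b \left(-22\right) = \left(-4\right) \left(-2196\right) \left(-22\right) = 8784 \left(-22\right) = -193248$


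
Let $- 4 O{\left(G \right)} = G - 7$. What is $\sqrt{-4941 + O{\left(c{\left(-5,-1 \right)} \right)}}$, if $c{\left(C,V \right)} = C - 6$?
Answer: $\frac{3 i \sqrt{2194}}{2} \approx 70.26 i$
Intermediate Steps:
$c{\left(C,V \right)} = -6 + C$ ($c{\left(C,V \right)} = C - 6 = -6 + C$)
$O{\left(G \right)} = \frac{7}{4} - \frac{G}{4}$ ($O{\left(G \right)} = - \frac{G - 7}{4} = - \frac{-7 + G}{4} = \frac{7}{4} - \frac{G}{4}$)
$\sqrt{-4941 + O{\left(c{\left(-5,-1 \right)} \right)}} = \sqrt{-4941 - \left(- \frac{7}{4} + \frac{-6 - 5}{4}\right)} = \sqrt{-4941 + \left(\frac{7}{4} - - \frac{11}{4}\right)} = \sqrt{-4941 + \left(\frac{7}{4} + \frac{11}{4}\right)} = \sqrt{-4941 + \frac{9}{2}} = \sqrt{- \frac{9873}{2}} = \frac{3 i \sqrt{2194}}{2}$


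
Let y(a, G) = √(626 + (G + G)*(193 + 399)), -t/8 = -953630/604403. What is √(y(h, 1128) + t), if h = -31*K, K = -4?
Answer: √(4611014663120 + 365302986409*√1336178)/604403 ≈ 34.184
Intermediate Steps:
t = 7629040/604403 (t = -(-7629040)/604403 = -8*(-953630/604403) = 7629040/604403 ≈ 12.622)
h = 124 (h = -31*(-4) = 124)
y(a, G) = √(626 + 1184*G) (y(a, G) = √(626 + (2*G)*592) = √(626 + 1184*G))
√(y(h, 1128) + t) = √(√(626 + 1184*1128) + 7629040/604403) = √(√(626 + 1335552) + 7629040/604403) = √(√1336178 + 7629040/604403) = √(7629040/604403 + √1336178)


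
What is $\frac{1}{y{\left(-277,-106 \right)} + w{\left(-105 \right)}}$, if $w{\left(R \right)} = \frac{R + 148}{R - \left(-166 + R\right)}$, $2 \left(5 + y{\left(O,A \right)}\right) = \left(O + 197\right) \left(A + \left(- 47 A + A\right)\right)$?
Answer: $- \frac{166}{31673587} \approx -5.241 \cdot 10^{-6}$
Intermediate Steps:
$y{\left(O,A \right)} = -5 - \frac{45 A \left(197 + O\right)}{2}$ ($y{\left(O,A \right)} = -5 + \frac{\left(O + 197\right) \left(A + \left(- 47 A + A\right)\right)}{2} = -5 + \frac{\left(197 + O\right) \left(A - 46 A\right)}{2} = -5 + \frac{\left(197 + O\right) \left(- 45 A\right)}{2} = -5 + \frac{\left(-45\right) A \left(197 + O\right)}{2} = -5 - \frac{45 A \left(197 + O\right)}{2}$)
$w{\left(R \right)} = \frac{74}{83} + \frac{R}{166}$ ($w{\left(R \right)} = \frac{148 + R}{166} = \left(148 + R\right) \frac{1}{166} = \frac{74}{83} + \frac{R}{166}$)
$\frac{1}{y{\left(-277,-106 \right)} + w{\left(-105 \right)}} = \frac{1}{\left(-5 - -469845 - \left(-2385\right) \left(-277\right)\right) + \left(\frac{74}{83} + \frac{1}{166} \left(-105\right)\right)} = \frac{1}{\left(-5 + 469845 - 660645\right) + \left(\frac{74}{83} - \frac{105}{166}\right)} = \frac{1}{-190805 + \frac{43}{166}} = \frac{1}{- \frac{31673587}{166}} = - \frac{166}{31673587}$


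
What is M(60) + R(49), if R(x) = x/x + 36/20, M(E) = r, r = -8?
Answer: -26/5 ≈ -5.2000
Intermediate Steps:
M(E) = -8
R(x) = 14/5 (R(x) = 1 + 36*(1/20) = 1 + 9/5 = 14/5)
M(60) + R(49) = -8 + 14/5 = -26/5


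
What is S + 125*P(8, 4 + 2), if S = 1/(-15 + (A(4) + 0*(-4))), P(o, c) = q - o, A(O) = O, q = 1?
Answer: -9626/11 ≈ -875.09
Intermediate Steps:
P(o, c) = 1 - o
S = -1/11 (S = 1/(-15 + (4 + 0*(-4))) = 1/(-15 + (4 + 0)) = 1/(-15 + 4) = 1/(-11) = -1/11 ≈ -0.090909)
S + 125*P(8, 4 + 2) = -1/11 + 125*(1 - 1*8) = -1/11 + 125*(1 - 8) = -1/11 + 125*(-7) = -1/11 - 875 = -9626/11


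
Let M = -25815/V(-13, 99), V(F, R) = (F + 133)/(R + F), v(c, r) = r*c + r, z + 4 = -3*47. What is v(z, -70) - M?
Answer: 114323/4 ≈ 28581.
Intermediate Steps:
z = -145 (z = -4 - 3*47 = -4 - 141 = -145)
v(c, r) = r + c*r (v(c, r) = c*r + r = r + c*r)
V(F, R) = (133 + F)/(F + R)
M = -74003/4 (M = -25815*(-13 + 99)/(133 - 13) = -25815/(120/86) = -25815/((1/86)*120) = -25815/60/43 = -25815*43/60 = -74003/4 ≈ -18501.)
v(z, -70) - M = -70*(1 - 145) - 1*(-74003/4) = -70*(-144) + 74003/4 = 10080 + 74003/4 = 114323/4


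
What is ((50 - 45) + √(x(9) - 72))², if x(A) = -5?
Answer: (5 + I*√77)² ≈ -52.0 + 87.75*I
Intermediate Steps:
((50 - 45) + √(x(9) - 72))² = ((50 - 45) + √(-5 - 72))² = (5 + √(-77))² = (5 + I*√77)²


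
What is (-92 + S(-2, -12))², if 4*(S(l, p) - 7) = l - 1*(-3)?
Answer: 114921/16 ≈ 7182.6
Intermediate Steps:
S(l, p) = 31/4 + l/4 (S(l, p) = 7 + (l - 1*(-3))/4 = 7 + (l + 3)/4 = 7 + (3 + l)/4 = 7 + (¾ + l/4) = 31/4 + l/4)
(-92 + S(-2, -12))² = (-92 + (31/4 + (¼)*(-2)))² = (-92 + (31/4 - ½))² = (-92 + 29/4)² = (-339/4)² = 114921/16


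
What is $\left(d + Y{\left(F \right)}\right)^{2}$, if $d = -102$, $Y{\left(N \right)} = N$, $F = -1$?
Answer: $10609$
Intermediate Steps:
$\left(d + Y{\left(F \right)}\right)^{2} = \left(-102 - 1\right)^{2} = \left(-103\right)^{2} = 10609$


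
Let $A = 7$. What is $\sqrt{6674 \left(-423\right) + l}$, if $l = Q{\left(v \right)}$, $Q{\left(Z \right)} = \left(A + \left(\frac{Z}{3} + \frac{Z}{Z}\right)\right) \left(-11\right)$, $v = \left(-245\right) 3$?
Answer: $i \sqrt{2820495} \approx 1679.4 i$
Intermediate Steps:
$v = -735$
$Q{\left(Z \right)} = -88 - \frac{11 Z}{3}$ ($Q{\left(Z \right)} = \left(7 + \left(\frac{Z}{3} + \frac{Z}{Z}\right)\right) \left(-11\right) = \left(7 + \left(Z \frac{1}{3} + 1\right)\right) \left(-11\right) = \left(7 + \left(\frac{Z}{3} + 1\right)\right) \left(-11\right) = \left(7 + \left(1 + \frac{Z}{3}\right)\right) \left(-11\right) = \left(8 + \frac{Z}{3}\right) \left(-11\right) = -88 - \frac{11 Z}{3}$)
$l = 2607$ ($l = -88 - -2695 = -88 + 2695 = 2607$)
$\sqrt{6674 \left(-423\right) + l} = \sqrt{6674 \left(-423\right) + 2607} = \sqrt{-2823102 + 2607} = \sqrt{-2820495} = i \sqrt{2820495}$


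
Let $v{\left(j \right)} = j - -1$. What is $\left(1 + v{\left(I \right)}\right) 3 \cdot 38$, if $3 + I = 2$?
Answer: $114$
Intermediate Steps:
$I = -1$ ($I = -3 + 2 = -1$)
$v{\left(j \right)} = 1 + j$ ($v{\left(j \right)} = j + 1 = 1 + j$)
$\left(1 + v{\left(I \right)}\right) 3 \cdot 38 = \left(1 + \left(1 - 1\right)\right) 3 \cdot 38 = \left(1 + 0\right) 3 \cdot 38 = 1 \cdot 3 \cdot 38 = 3 \cdot 38 = 114$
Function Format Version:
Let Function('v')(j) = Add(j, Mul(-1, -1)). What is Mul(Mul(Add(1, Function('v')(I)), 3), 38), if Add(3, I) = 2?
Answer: 114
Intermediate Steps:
I = -1 (I = Add(-3, 2) = -1)
Function('v')(j) = Add(1, j) (Function('v')(j) = Add(j, 1) = Add(1, j))
Mul(Mul(Add(1, Function('v')(I)), 3), 38) = Mul(Mul(Add(1, Add(1, -1)), 3), 38) = Mul(Mul(Add(1, 0), 3), 38) = Mul(Mul(1, 3), 38) = Mul(3, 38) = 114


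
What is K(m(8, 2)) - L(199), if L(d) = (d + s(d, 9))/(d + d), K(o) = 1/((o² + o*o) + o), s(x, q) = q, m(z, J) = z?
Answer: -13945/27064 ≈ -0.51526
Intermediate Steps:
K(o) = 1/(o + 2*o²) (K(o) = 1/((o² + o²) + o) = 1/(2*o² + o) = 1/(o + 2*o²))
L(d) = (9 + d)/(2*d) (L(d) = (d + 9)/(d + d) = (9 + d)/((2*d)) = (9 + d)*(1/(2*d)) = (9 + d)/(2*d))
K(m(8, 2)) - L(199) = 1/(8*(1 + 2*8)) - (9 + 199)/(2*199) = 1/(8*(1 + 16)) - 208/(2*199) = (⅛)/17 - 1*104/199 = (⅛)*(1/17) - 104/199 = 1/136 - 104/199 = -13945/27064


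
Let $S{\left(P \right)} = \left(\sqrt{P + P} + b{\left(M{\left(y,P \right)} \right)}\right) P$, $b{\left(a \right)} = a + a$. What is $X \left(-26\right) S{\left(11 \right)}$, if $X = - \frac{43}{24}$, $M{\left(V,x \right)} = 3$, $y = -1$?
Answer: $\frac{6149}{2} + \frac{6149 \sqrt{22}}{12} \approx 5477.9$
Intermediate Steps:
$b{\left(a \right)} = 2 a$
$X = - \frac{43}{24}$ ($X = \left(-43\right) \frac{1}{24} = - \frac{43}{24} \approx -1.7917$)
$S{\left(P \right)} = P \left(6 + \sqrt{2} \sqrt{P}\right)$ ($S{\left(P \right)} = \left(\sqrt{P + P} + 2 \cdot 3\right) P = \left(\sqrt{2 P} + 6\right) P = \left(\sqrt{2} \sqrt{P} + 6\right) P = \left(6 + \sqrt{2} \sqrt{P}\right) P = P \left(6 + \sqrt{2} \sqrt{P}\right)$)
$X \left(-26\right) S{\left(11 \right)} = \left(- \frac{43}{24}\right) \left(-26\right) \left(6 \cdot 11 + \sqrt{2} \cdot 11^{\frac{3}{2}}\right) = \frac{559 \left(66 + \sqrt{2} \cdot 11 \sqrt{11}\right)}{12} = \frac{559 \left(66 + 11 \sqrt{22}\right)}{12} = \frac{6149}{2} + \frac{6149 \sqrt{22}}{12}$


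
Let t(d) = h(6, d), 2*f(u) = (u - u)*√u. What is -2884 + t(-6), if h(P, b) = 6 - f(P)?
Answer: -2878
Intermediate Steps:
f(u) = 0 (f(u) = ((u - u)*√u)/2 = (0*√u)/2 = (½)*0 = 0)
h(P, b) = 6 (h(P, b) = 6 - 1*0 = 6 + 0 = 6)
t(d) = 6
-2884 + t(-6) = -2884 + 6 = -2878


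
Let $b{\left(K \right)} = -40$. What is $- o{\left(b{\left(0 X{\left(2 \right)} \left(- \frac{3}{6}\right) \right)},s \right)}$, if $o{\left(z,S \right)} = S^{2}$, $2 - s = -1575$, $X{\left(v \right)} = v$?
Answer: $-2486929$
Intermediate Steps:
$s = 1577$ ($s = 2 - -1575 = 2 + 1575 = 1577$)
$- o{\left(b{\left(0 X{\left(2 \right)} \left(- \frac{3}{6}\right) \right)},s \right)} = - 1577^{2} = \left(-1\right) 2486929 = -2486929$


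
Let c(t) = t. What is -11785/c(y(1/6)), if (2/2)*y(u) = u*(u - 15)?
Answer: 424260/89 ≈ 4767.0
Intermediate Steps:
y(u) = u*(-15 + u) (y(u) = u*(u - 15) = u*(-15 + u))
-11785/c(y(1/6)) = -11785*6/(-15 + 1/6) = -11785*6/(-15 + 1*(⅙)) = -11785*6/(-15 + ⅙) = -11785/((⅙)*(-89/6)) = -11785/(-89/36) = -11785*(-36/89) = 424260/89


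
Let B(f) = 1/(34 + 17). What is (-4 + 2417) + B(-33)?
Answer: 123064/51 ≈ 2413.0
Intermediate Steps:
B(f) = 1/51
(-4 + 2417) + B(-33) = (-4 + 2417) + 1/51 = 2413 + 1/51 = 123064/51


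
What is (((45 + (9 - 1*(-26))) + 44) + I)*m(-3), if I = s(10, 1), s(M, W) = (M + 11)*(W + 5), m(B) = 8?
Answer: 2000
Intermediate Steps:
s(M, W) = (5 + W)*(11 + M) (s(M, W) = (11 + M)*(5 + W) = (5 + W)*(11 + M))
I = 126 (I = 55 + 5*10 + 11*1 + 10*1 = 55 + 50 + 11 + 10 = 126)
(((45 + (9 - 1*(-26))) + 44) + I)*m(-3) = (((45 + (9 - 1*(-26))) + 44) + 126)*8 = (((45 + (9 + 26)) + 44) + 126)*8 = (((45 + 35) + 44) + 126)*8 = ((80 + 44) + 126)*8 = (124 + 126)*8 = 250*8 = 2000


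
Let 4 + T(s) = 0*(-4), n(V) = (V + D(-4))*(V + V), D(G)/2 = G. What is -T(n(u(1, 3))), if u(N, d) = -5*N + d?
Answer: 4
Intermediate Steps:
D(G) = 2*G
u(N, d) = d - 5*N
n(V) = 2*V*(-8 + V) (n(V) = (V + 2*(-4))*(V + V) = (V - 8)*(2*V) = (-8 + V)*(2*V) = 2*V*(-8 + V))
T(s) = -4 (T(s) = -4 + 0*(-4) = -4 + 0 = -4)
-T(n(u(1, 3))) = -1*(-4) = 4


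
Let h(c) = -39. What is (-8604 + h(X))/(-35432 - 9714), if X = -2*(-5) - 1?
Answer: 8643/45146 ≈ 0.19145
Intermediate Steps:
X = 9 (X = 10 - 1 = 9)
(-8604 + h(X))/(-35432 - 9714) = (-8604 - 39)/(-35432 - 9714) = -8643/(-45146) = -8643*(-1/45146) = 8643/45146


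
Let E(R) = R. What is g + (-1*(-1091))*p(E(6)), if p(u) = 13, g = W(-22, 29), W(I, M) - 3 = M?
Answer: 14215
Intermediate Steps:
W(I, M) = 3 + M
g = 32 (g = 3 + 29 = 32)
g + (-1*(-1091))*p(E(6)) = 32 - 1*(-1091)*13 = 32 + 1091*13 = 32 + 14183 = 14215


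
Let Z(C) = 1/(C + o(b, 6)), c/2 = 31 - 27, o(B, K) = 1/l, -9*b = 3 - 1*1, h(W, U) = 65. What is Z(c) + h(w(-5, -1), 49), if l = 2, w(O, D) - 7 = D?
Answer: 1107/17 ≈ 65.118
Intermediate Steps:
w(O, D) = 7 + D
b = -2/9 (b = -(3 - 1*1)/9 = -(3 - 1)/9 = -⅑*2 = -2/9 ≈ -0.22222)
o(B, K) = ½ (o(B, K) = 1/2 = ½)
c = 8 (c = 2*(31 - 27) = 2*4 = 8)
Z(C) = 1/(½ + C) (Z(C) = 1/(C + ½) = 1/(½ + C))
Z(c) + h(w(-5, -1), 49) = 2/(1 + 2*8) + 65 = 2/(1 + 16) + 65 = 2/17 + 65 = 1107/17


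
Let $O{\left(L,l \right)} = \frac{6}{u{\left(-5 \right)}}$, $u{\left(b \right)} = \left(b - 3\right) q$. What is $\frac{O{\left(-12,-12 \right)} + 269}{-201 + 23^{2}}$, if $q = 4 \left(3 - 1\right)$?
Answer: $\frac{8605}{10496} \approx 0.81984$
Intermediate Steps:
$q = 8$ ($q = 4 \cdot 2 = 8$)
$u{\left(b \right)} = -24 + 8 b$ ($u{\left(b \right)} = \left(b - 3\right) 8 = \left(-3 + b\right) 8 = -24 + 8 b$)
$O{\left(L,l \right)} = - \frac{3}{32}$ ($O{\left(L,l \right)} = \frac{6}{-24 + 8 \left(-5\right)} = \frac{6}{-24 - 40} = \frac{6}{-64} = 6 \left(- \frac{1}{64}\right) = - \frac{3}{32}$)
$\frac{O{\left(-12,-12 \right)} + 269}{-201 + 23^{2}} = \frac{- \frac{3}{32} + 269}{-201 + 23^{2}} = \frac{8605}{32 \left(-201 + 529\right)} = \frac{8605}{32 \cdot 328} = \frac{8605}{32} \cdot \frac{1}{328} = \frac{8605}{10496}$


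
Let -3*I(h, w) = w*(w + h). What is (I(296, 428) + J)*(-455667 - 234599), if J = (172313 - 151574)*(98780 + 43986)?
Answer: -6131054676685100/3 ≈ -2.0437e+15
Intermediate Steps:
J = 2960824074 (J = 20739*142766 = 2960824074)
I(h, w) = -w*(h + w)/3 (I(h, w) = -w*(w + h)/3 = -w*(h + w)/3)
(I(296, 428) + J)*(-455667 - 234599) = (-⅓*428*(296 + 428) + 2960824074)*(-455667 - 234599) = (-⅓*428*724 + 2960824074)*(-690266) = (-309872/3 + 2960824074)*(-690266) = (8882162350/3)*(-690266) = -6131054676685100/3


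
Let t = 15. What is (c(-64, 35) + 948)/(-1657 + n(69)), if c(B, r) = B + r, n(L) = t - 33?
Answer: -919/1675 ≈ -0.54866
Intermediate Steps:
n(L) = -18 (n(L) = 15 - 33 = -18)
(c(-64, 35) + 948)/(-1657 + n(69)) = ((-64 + 35) + 948)/(-1657 - 18) = (-29 + 948)/(-1675) = 919*(-1/1675) = -919/1675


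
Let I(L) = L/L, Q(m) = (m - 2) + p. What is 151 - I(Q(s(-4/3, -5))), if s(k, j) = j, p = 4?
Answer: 150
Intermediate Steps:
Q(m) = 2 + m (Q(m) = (m - 2) + 4 = (-2 + m) + 4 = 2 + m)
I(L) = 1
151 - I(Q(s(-4/3, -5))) = 151 - 1*1 = 151 - 1 = 150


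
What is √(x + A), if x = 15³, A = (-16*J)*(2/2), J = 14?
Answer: √3151 ≈ 56.134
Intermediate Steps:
A = -224 (A = (-16*14)*(2/2) = -448/2 = -224*1 = -224)
x = 3375
√(x + A) = √(3375 - 224) = √3151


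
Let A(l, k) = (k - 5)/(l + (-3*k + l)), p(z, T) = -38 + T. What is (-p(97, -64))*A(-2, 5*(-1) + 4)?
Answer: 612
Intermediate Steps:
A(l, k) = (-5 + k)/(-3*k + 2*l) (A(l, k) = (-5 + k)/(l + (l - 3*k)) = (-5 + k)/(-3*k + 2*l))
(-p(97, -64))*A(-2, 5*(-1) + 4) = (-(-38 - 64))*((5 - (5*(-1) + 4))/(-2*(-2) + 3*(5*(-1) + 4))) = (-1*(-102))*((5 - (-5 + 4))/(4 + 3*(-5 + 4))) = 102*((5 - 1*(-1))/(4 + 3*(-1))) = 102*((5 + 1)/(4 - 3)) = 102*(6/1) = 102*(1*6) = 102*6 = 612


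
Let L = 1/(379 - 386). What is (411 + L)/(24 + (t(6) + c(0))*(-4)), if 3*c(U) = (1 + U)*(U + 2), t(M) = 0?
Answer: 2157/112 ≈ 19.259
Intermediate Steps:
L = -1/7 (L = 1/(-7) = -1/7 ≈ -0.14286)
c(U) = (1 + U)*(2 + U)/3 (c(U) = ((1 + U)*(U + 2))/3 = ((1 + U)*(2 + U))/3 = (1 + U)*(2 + U)/3)
(411 + L)/(24 + (t(6) + c(0))*(-4)) = (411 - 1/7)/(24 + (0 + (2/3 + 0 + (1/3)*0**2))*(-4)) = 2876/(7*(24 + (0 + (2/3 + 0 + (1/3)*0))*(-4))) = 2876/(7*(24 + (0 + (2/3 + 0 + 0))*(-4))) = 2876/(7*(24 + (0 + 2/3)*(-4))) = 2876/(7*(24 + (2/3)*(-4))) = 2876/(7*(24 - 8/3)) = 2876/(7*(64/3)) = (2876/7)*(3/64) = 2157/112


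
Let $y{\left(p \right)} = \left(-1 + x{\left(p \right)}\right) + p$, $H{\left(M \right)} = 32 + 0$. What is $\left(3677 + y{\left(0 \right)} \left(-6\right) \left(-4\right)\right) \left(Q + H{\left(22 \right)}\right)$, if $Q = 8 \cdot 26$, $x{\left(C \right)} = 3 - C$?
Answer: $894000$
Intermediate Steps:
$H{\left(M \right)} = 32$
$y{\left(p \right)} = 2$ ($y{\left(p \right)} = \left(-1 - \left(-3 + p\right)\right) + p = \left(2 - p\right) + p = 2$)
$Q = 208$
$\left(3677 + y{\left(0 \right)} \left(-6\right) \left(-4\right)\right) \left(Q + H{\left(22 \right)}\right) = \left(3677 + 2 \left(-6\right) \left(-4\right)\right) \left(208 + 32\right) = \left(3677 - -48\right) 240 = \left(3677 + 48\right) 240 = 3725 \cdot 240 = 894000$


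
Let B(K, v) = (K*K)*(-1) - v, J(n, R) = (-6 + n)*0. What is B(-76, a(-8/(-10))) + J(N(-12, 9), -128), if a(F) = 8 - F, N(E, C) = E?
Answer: -28916/5 ≈ -5783.2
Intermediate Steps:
J(n, R) = 0
B(K, v) = -v - K**2 (B(K, v) = K**2*(-1) - v = -K**2 - v = -v - K**2)
B(-76, a(-8/(-10))) + J(N(-12, 9), -128) = (-(8 - (-8)/(-10)) - 1*(-76)**2) + 0 = (-(8 - (-8)*(-1)/10) - 1*5776) + 0 = (-(8 - 1*4/5) - 5776) + 0 = (-(8 - 4/5) - 5776) + 0 = (-1*36/5 - 5776) + 0 = (-36/5 - 5776) + 0 = -28916/5 + 0 = -28916/5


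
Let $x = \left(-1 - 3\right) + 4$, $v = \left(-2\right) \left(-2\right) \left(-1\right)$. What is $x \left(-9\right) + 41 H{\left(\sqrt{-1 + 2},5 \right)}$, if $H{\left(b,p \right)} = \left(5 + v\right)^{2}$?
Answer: $41$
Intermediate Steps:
$v = -4$ ($v = 4 \left(-1\right) = -4$)
$x = 0$ ($x = -4 + 4 = 0$)
$H{\left(b,p \right)} = 1$ ($H{\left(b,p \right)} = \left(5 - 4\right)^{2} = 1^{2} = 1$)
$x \left(-9\right) + 41 H{\left(\sqrt{-1 + 2},5 \right)} = 0 \left(-9\right) + 41 \cdot 1 = 0 + 41 = 41$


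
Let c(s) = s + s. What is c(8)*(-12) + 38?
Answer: -154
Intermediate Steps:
c(s) = 2*s
c(8)*(-12) + 38 = (2*8)*(-12) + 38 = 16*(-12) + 38 = -192 + 38 = -154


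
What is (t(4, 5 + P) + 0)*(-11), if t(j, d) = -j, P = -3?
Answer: 44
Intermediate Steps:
(t(4, 5 + P) + 0)*(-11) = (-1*4 + 0)*(-11) = (-4 + 0)*(-11) = -4*(-11) = 44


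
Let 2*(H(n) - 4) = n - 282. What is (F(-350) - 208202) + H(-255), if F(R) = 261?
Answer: -416411/2 ≈ -2.0821e+5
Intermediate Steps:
H(n) = -137 + n/2 (H(n) = 4 + (n - 282)/2 = 4 + (-282 + n)/2 = 4 + (-141 + n/2) = -137 + n/2)
(F(-350) - 208202) + H(-255) = (261 - 208202) + (-137 + (½)*(-255)) = -207941 + (-137 - 255/2) = -207941 - 529/2 = -416411/2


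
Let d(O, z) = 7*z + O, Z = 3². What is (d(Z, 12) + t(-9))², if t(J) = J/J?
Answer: 8836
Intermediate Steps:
t(J) = 1
Z = 9
d(O, z) = O + 7*z
(d(Z, 12) + t(-9))² = ((9 + 7*12) + 1)² = ((9 + 84) + 1)² = (93 + 1)² = 94² = 8836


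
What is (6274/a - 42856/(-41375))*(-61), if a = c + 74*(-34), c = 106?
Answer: 953453119/9971375 ≈ 95.619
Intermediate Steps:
a = -2410 (a = 106 + 74*(-34) = 106 - 2516 = -2410)
(6274/a - 42856/(-41375))*(-61) = (6274/(-2410) - 42856/(-41375))*(-61) = (6274*(-1/2410) - 42856*(-1/41375))*(-61) = (-3137/1205 + 42856/41375)*(-61) = -15630379/9971375*(-61) = 953453119/9971375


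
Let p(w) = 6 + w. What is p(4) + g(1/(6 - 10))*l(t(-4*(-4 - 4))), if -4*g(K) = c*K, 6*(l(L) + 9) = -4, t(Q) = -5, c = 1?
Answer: 451/48 ≈ 9.3958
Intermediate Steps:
l(L) = -29/3 (l(L) = -9 + (1/6)*(-4) = -9 - 2/3 = -29/3)
g(K) = -K/4
p(4) + g(1/(6 - 10))*l(t(-4*(-4 - 4))) = (6 + 4) - 1/(4*(6 - 10))*(-29/3) = 10 - 1/4/(-4)*(-29/3) = 10 - 1/4*(-1/4)*(-29/3) = 10 + (1/16)*(-29/3) = 10 - 29/48 = 451/48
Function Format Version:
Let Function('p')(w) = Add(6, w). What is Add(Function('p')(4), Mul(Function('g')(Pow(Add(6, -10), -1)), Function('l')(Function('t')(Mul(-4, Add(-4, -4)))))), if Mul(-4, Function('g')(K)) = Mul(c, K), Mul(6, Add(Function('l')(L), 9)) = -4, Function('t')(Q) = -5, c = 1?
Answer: Rational(451, 48) ≈ 9.3958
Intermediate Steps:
Function('l')(L) = Rational(-29, 3) (Function('l')(L) = Add(-9, Mul(Rational(1, 6), -4)) = Add(-9, Rational(-2, 3)) = Rational(-29, 3))
Function('g')(K) = Mul(Rational(-1, 4), K) (Function('g')(K) = Mul(Rational(-1, 4), Mul(1, K)) = Mul(Rational(-1, 4), K))
Add(Function('p')(4), Mul(Function('g')(Pow(Add(6, -10), -1)), Function('l')(Function('t')(Mul(-4, Add(-4, -4)))))) = Add(Add(6, 4), Mul(Mul(Rational(-1, 4), Pow(Add(6, -10), -1)), Rational(-29, 3))) = Add(10, Mul(Mul(Rational(-1, 4), Pow(-4, -1)), Rational(-29, 3))) = Add(10, Mul(Mul(Rational(-1, 4), Rational(-1, 4)), Rational(-29, 3))) = Add(10, Mul(Rational(1, 16), Rational(-29, 3))) = Add(10, Rational(-29, 48)) = Rational(451, 48)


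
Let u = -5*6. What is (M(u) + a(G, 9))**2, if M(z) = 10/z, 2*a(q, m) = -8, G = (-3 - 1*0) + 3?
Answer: 169/9 ≈ 18.778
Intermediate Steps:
G = 0 (G = (-3 + 0) + 3 = -3 + 3 = 0)
a(q, m) = -4 (a(q, m) = (1/2)*(-8) = -4)
u = -30
(M(u) + a(G, 9))**2 = (10/(-30) - 4)**2 = (10*(-1/30) - 4)**2 = (-1/3 - 4)**2 = (-13/3)**2 = 169/9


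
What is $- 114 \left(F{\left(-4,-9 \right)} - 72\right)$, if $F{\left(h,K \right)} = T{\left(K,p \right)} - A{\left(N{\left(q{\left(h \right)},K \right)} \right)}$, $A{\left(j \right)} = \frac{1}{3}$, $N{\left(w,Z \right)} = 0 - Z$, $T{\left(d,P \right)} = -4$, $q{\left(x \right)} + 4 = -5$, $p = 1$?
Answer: $8702$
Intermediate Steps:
$q{\left(x \right)} = -9$ ($q{\left(x \right)} = -4 - 5 = -9$)
$N{\left(w,Z \right)} = - Z$
$A{\left(j \right)} = \frac{1}{3}$
$F{\left(h,K \right)} = - \frac{13}{3}$ ($F{\left(h,K \right)} = -4 - \frac{1}{3} = - \frac{13}{3}$)
$- 114 \left(F{\left(-4,-9 \right)} - 72\right) = - 114 \left(- \frac{13}{3} - 72\right) = \left(-114\right) \left(- \frac{229}{3}\right) = 8702$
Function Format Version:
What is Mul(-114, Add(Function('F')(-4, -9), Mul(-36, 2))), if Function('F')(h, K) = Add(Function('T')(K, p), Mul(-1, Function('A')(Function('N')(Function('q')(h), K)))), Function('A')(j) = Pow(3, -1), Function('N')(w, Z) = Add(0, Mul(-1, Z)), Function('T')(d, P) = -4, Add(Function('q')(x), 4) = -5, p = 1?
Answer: 8702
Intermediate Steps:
Function('q')(x) = -9 (Function('q')(x) = Add(-4, -5) = -9)
Function('N')(w, Z) = Mul(-1, Z)
Function('A')(j) = Rational(1, 3)
Function('F')(h, K) = Rational(-13, 3) (Function('F')(h, K) = Add(-4, Mul(-1, Rational(1, 3))) = Add(-4, Rational(-1, 3)) = Rational(-13, 3))
Mul(-114, Add(Function('F')(-4, -9), Mul(-36, 2))) = Mul(-114, Add(Rational(-13, 3), Mul(-36, 2))) = Mul(-114, Add(Rational(-13, 3), -72)) = Mul(-114, Rational(-229, 3)) = 8702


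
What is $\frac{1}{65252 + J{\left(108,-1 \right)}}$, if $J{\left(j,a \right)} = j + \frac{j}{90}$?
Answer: $\frac{5}{326806} \approx 1.53 \cdot 10^{-5}$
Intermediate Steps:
$J{\left(j,a \right)} = \frac{91 j}{90}$ ($J{\left(j,a \right)} = j + j \frac{1}{90} = j + \frac{j}{90} = \frac{91 j}{90}$)
$\frac{1}{65252 + J{\left(108,-1 \right)}} = \frac{1}{65252 + \frac{91}{90} \cdot 108} = \frac{1}{65252 + \frac{546}{5}} = \frac{1}{\frac{326806}{5}} = \frac{5}{326806}$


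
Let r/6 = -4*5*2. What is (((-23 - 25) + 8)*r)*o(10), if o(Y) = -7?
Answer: -67200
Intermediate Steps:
r = -240 (r = 6*(-4*5*2) = 6*(-20*2) = 6*(-40) = -240)
(((-23 - 25) + 8)*r)*o(10) = (((-23 - 25) + 8)*(-240))*(-7) = ((-48 + 8)*(-240))*(-7) = -40*(-240)*(-7) = 9600*(-7) = -67200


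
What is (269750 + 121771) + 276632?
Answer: 668153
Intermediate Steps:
(269750 + 121771) + 276632 = 391521 + 276632 = 668153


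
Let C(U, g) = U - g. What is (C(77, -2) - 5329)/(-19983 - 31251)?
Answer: 875/8539 ≈ 0.10247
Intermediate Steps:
(C(77, -2) - 5329)/(-19983 - 31251) = ((77 - 1*(-2)) - 5329)/(-19983 - 31251) = ((77 + 2) - 5329)/(-51234) = (79 - 5329)*(-1/51234) = -5250*(-1/51234) = 875/8539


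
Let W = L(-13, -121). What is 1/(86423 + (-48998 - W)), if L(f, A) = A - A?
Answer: 1/37425 ≈ 2.6720e-5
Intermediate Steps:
L(f, A) = 0
W = 0
1/(86423 + (-48998 - W)) = 1/(86423 + (-48998 - 1*0)) = 1/(86423 + (-48998 + 0)) = 1/(86423 - 48998) = 1/37425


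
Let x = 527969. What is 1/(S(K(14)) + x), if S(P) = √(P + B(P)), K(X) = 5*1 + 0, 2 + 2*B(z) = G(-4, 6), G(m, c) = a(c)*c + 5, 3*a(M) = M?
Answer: 1055938/557502529897 - 5*√2/557502529897 ≈ 1.8940e-6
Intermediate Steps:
a(M) = M/3
G(m, c) = 5 + c²/3 (G(m, c) = (c/3)*c + 5 = c²/3 + 5 = 5 + c²/3)
B(z) = 15/2 (B(z) = -1 + (5 + (⅓)*6²)/2 = -1 + (5 + (⅓)*36)/2 = -1 + (5 + 12)/2 = -1 + (½)*17 = -1 + 17/2 = 15/2)
K(X) = 5 (K(X) = 5 + 0 = 5)
S(P) = √(15/2 + P) (S(P) = √(P + 15/2) = √(15/2 + P))
1/(S(K(14)) + x) = 1/(√(30 + 4*5)/2 + 527969) = 1/(√(30 + 20)/2 + 527969) = 1/(√50/2 + 527969) = 1/((5*√2)/2 + 527969) = 1/(5*√2/2 + 527969) = 1/(527969 + 5*√2/2)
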